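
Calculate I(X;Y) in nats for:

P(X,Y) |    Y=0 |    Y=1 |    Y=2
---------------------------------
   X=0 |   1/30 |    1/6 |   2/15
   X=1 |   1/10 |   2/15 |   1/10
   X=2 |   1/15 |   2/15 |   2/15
0.0231 nats

Mutual information: I(X;Y) = H(X) + H(Y) - H(X,Y)

Marginals:
P(X) = (1/3, 1/3, 1/3), H(X) = 1.0986 nats
P(Y) = (1/5, 13/30, 11/30), H(Y) = 1.0521 nats

Joint entropy: H(X,Y) = 2.1277 nats

I(X;Y) = 1.0986 + 1.0521 - 2.1277 = 0.0231 nats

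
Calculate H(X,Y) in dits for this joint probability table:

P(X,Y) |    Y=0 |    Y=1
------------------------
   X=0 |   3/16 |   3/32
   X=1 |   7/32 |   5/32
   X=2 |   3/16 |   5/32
0.7653 dits

Joint entropy is H(X,Y) = -Σ_{x,y} p(x,y) log p(x,y).

Summing over all non-zero entries:
H(X,Y) = -[3/16·log_10(3/16) + 3/32·log_10(3/32) + 7/32·log_10(7/32) + 5/32·log_10(5/32) + 3/16·log_10(3/16) + 5/32·log_10(5/32)]
H(X,Y) = 0.7653 dits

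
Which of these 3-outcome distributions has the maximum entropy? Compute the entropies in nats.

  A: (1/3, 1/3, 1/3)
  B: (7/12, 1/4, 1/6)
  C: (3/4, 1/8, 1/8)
A

For a discrete distribution over n outcomes, entropy is maximized by the uniform distribution.

Computing entropies:
H(A) = 1.0986 nats
H(B) = 0.9596 nats
H(C) = 0.7356 nats

The uniform distribution (where all probabilities equal 1/3) achieves the maximum entropy of log_e(3) = 1.0986 nats.

Distribution A has the highest entropy.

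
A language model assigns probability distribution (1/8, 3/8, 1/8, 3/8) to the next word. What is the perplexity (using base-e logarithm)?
3.5095

Perplexity is e^H (or exp(H) for natural log).

First, H = -Σ p log p = 1.2555 nats
Perplexity = e^1.2555 = 3.5095

Interpretation: The model's uncertainty is equivalent to choosing uniformly among 3.5 options.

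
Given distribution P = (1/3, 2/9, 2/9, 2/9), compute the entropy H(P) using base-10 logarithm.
0.5945 dits

Shannon entropy is H(X) = -Σ p(x) log p(x).

For P = (1/3, 2/9, 2/9, 2/9):
H = -1/3 × log_10(1/3) -2/9 × log_10(2/9) -2/9 × log_10(2/9) -2/9 × log_10(2/9)
H = 0.5945 dits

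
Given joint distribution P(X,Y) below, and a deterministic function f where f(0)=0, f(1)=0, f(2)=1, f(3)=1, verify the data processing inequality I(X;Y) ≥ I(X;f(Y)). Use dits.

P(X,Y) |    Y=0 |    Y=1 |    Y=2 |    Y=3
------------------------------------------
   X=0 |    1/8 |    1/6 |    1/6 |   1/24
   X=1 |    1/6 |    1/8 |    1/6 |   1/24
I(X;Y) = 0.0026, I(X;f(Y)) = 0.0000, inequality holds: 0.0026 ≥ 0.0000

Data Processing Inequality: For any Markov chain X → Y → Z, we have I(X;Y) ≥ I(X;Z).

Here Z = f(Y) is a deterministic function of Y, forming X → Y → Z.

Original I(X;Y) = 0.0026 dits

After applying f:
P(X,Z) where Z=f(Y):
- P(X,Z=0) = P(X,Y=0) + P(X,Y=1)
- P(X,Z=1) = P(X,Y=2) + P(X,Y=3)

I(X;Z) = I(X;f(Y)) = 0.0000 dits

Verification: 0.0026 ≥ 0.0000 ✓

Information cannot be created by processing; the function f can only lose information about X.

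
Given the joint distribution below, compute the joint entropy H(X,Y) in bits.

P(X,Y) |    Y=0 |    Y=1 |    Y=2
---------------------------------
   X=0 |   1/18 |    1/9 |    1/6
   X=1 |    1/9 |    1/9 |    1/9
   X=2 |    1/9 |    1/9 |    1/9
3.1280 bits

Joint entropy is H(X,Y) = -Σ_{x,y} p(x,y) log p(x,y).

Summing over all non-zero entries:
H(X,Y) = -[1/18·log_2(1/18) + 1/9·log_2(1/9) + 1/6·log_2(1/6) + 1/9·log_2(1/9) + 1/9·log_2(1/9) + 1/9·log_2(1/9) + 1/9·log_2(1/9) + 1/9·log_2(1/9) + 1/9·log_2(1/9)]
H(X,Y) = 3.1280 bits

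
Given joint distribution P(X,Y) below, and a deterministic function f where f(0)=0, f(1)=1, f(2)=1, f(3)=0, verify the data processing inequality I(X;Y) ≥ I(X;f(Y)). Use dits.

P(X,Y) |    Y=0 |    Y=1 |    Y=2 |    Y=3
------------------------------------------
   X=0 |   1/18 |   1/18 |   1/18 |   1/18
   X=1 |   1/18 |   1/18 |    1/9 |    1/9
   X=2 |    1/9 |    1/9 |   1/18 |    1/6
I(X;Y) = 0.0133, I(X;f(Y)) = 0.0034, inequality holds: 0.0133 ≥ 0.0034

Data Processing Inequality: For any Markov chain X → Y → Z, we have I(X;Y) ≥ I(X;Z).

Here Z = f(Y) is a deterministic function of Y, forming X → Y → Z.

Original I(X;Y) = 0.0133 dits

After applying f:
P(X,Z) where Z=f(Y):
- P(X,Z=0) = P(X,Y=0) + P(X,Y=3)
- P(X,Z=1) = P(X,Y=1) + P(X,Y=2)

I(X;Z) = I(X;f(Y)) = 0.0034 dits

Verification: 0.0133 ≥ 0.0034 ✓

Information cannot be created by processing; the function f can only lose information about X.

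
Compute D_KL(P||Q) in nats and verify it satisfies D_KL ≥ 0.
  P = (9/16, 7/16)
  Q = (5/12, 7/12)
0.0429 nats

KL divergence satisfies the Gibbs inequality: D_KL(P||Q) ≥ 0 for all distributions P, Q.

D_KL(P||Q) = Σ p(x) log(p(x)/q(x))
Term by term:
  x=0: 9/16 × log_e[(9/16)/(5/12)] = 0.1688
  x=1: 7/16 × log_e[(7/16)/(7/12)] = -0.1259
D_KL(P||Q) = 0.0429 nats

D_KL(P||Q) = 0.0429 ≥ 0 ✓

This non-negativity is a fundamental property: relative entropy cannot be negative because it measures how different Q is from P.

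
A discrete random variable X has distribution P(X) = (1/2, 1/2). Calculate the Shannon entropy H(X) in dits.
0.3010 dits

Shannon entropy is H(X) = -Σ p(x) log p(x).

For P = (1/2, 1/2):
H = -1/2 × log_10(1/2) -1/2 × log_10(1/2)
H = 0.3010 dits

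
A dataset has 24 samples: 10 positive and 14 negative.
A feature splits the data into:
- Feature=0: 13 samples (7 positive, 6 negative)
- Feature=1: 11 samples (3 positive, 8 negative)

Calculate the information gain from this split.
0.0531 bits

Information Gain = H(Y) - H(Y|Feature)

Before split:
P(positive) = 10/24 = 0.4167
H(Y) = 0.9799 bits

After split:
Feature=0: H = 0.9957 bits (weight = 13/24)
Feature=1: H = 0.8454 bits (weight = 11/24)
H(Y|Feature) = (13/24)×0.9957 + (11/24)×0.8454 = 0.9268 bits

Information Gain = 0.9799 - 0.9268 = 0.0531 bits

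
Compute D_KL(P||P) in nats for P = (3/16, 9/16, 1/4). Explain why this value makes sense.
0.0000 nats

KL divergence satisfies the Gibbs inequality: D_KL(P||Q) ≥ 0 for all distributions P, Q.

D_KL(P||Q) = Σ p(x) log(p(x)/q(x))
Each term is p(x) × log_e(p(x)/p(x)) = p(x) × log_e(1) = 0, so the sum is 0.
D_KL(P||Q) = 0.0000 nats

When P = Q, the KL divergence is exactly 0, as there is no 'divergence' between identical distributions.

This non-negativity is a fundamental property: relative entropy cannot be negative because it measures how different Q is from P.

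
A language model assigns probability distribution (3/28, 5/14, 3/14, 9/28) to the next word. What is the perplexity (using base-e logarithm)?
3.6764

Perplexity is e^H (or exp(H) for natural log).

First, H = -Σ p log p = 1.3019 nats
Perplexity = e^1.3019 = 3.6764

Interpretation: The model's uncertainty is equivalent to choosing uniformly among 3.7 options.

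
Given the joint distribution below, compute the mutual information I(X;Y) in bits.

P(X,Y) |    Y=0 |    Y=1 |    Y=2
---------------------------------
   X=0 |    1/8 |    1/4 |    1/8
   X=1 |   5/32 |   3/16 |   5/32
0.0115 bits

Mutual information: I(X;Y) = H(X) + H(Y) - H(X,Y)

Marginals:
P(X) = (1/2, 1/2), H(X) = 1.0000 bits
P(Y) = (9/32, 7/16, 9/32), H(Y) = 1.5512 bits

Joint entropy: H(X,Y) = 2.5397 bits

I(X;Y) = 1.0000 + 1.5512 - 2.5397 = 0.0115 bits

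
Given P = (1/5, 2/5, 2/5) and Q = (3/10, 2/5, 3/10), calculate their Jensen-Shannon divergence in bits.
0.0124 bits

Jensen-Shannon divergence is:
JSD(P||Q) = 0.5 × D_KL(P||M) + 0.5 × D_KL(Q||M)
where M = 0.5 × (P + Q) is the mixture distribution.

M = 0.5 × (1/5, 2/5, 2/5) + 0.5 × (3/10, 2/5, 3/10) = (1/4, 2/5, 7/20)

D_KL(P||M) = 0.0127 bits
D_KL(Q||M) = 0.0122 bits

JSD(P||Q) = 0.5 × 0.0127 + 0.5 × 0.0122 = 0.0124 bits

Unlike KL divergence, JSD is symmetric and bounded: 0 ≤ JSD ≤ log(2).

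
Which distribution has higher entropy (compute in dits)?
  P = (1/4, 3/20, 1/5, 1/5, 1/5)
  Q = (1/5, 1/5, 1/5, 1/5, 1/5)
Q

Computing entropies in dits:
H(P) = 0.6935
H(Q) = 0.6990

Distribution Q has higher entropy.

Intuition: The distribution closer to uniform (more spread out) has higher entropy.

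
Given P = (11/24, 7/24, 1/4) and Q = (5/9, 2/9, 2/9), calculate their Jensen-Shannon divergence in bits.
0.0074 bits

Jensen-Shannon divergence is:
JSD(P||Q) = 0.5 × D_KL(P||M) + 0.5 × D_KL(Q||M)
where M = 0.5 × (P + Q) is the mixture distribution.

M = 0.5 × (11/24, 7/24, 1/4) + 0.5 × (5/9, 2/9, 2/9) = (0.506944, 0.256944, 0.236111)

D_KL(P||M) = 0.0073 bits
D_KL(Q||M) = 0.0074 bits

JSD(P||Q) = 0.5 × 0.0073 + 0.5 × 0.0074 = 0.0074 bits

Unlike KL divergence, JSD is symmetric and bounded: 0 ≤ JSD ≤ log(2).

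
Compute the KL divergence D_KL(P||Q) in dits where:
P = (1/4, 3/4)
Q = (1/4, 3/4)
0.0000 dits

KL divergence: D_KL(P||Q) = Σ p(x) log(p(x)/q(x))

Computing term by term:
  x=0: 1/4 × log_10[(1/4)/(1/4)] = 1/4 × 0.0000 = 0.0000
  x=1: 3/4 × log_10[(3/4)/(3/4)] = 3/4 × 0.0000 = 0.0000

D_KL(P||Q) = 0.0000 dits

Note: KL divergence is always non-negative and equals 0 iff P = Q.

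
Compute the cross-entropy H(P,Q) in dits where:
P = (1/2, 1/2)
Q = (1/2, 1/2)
0.3010 dits

Cross-entropy: H(P,Q) = -Σ p(x) log q(x)

Alternatively: H(P,Q) = H(P) + D_KL(P||Q)
H(P) = 0.3010 dits
D_KL(P||Q) = 0.0000 dits

H(P,Q) = 0.3010 + 0.0000 = 0.3010 dits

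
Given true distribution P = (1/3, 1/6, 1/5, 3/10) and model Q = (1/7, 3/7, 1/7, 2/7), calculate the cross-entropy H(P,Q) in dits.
0.6753 dits

Cross-entropy: H(P,Q) = -Σ p(x) log q(x)

Alternatively: H(P,Q) = H(P) + D_KL(P||Q)
H(P) = 0.5854 dits
D_KL(P||Q) = 0.0899 dits

H(P,Q) = 0.5854 + 0.0899 = 0.6753 dits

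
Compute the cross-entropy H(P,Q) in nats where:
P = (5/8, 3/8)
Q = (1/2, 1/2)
0.6931 nats

Cross-entropy: H(P,Q) = -Σ p(x) log q(x)

Alternatively: H(P,Q) = H(P) + D_KL(P||Q)
H(P) = 0.6616 nats
D_KL(P||Q) = 0.0316 nats

H(P,Q) = 0.6616 + 0.0316 = 0.6931 nats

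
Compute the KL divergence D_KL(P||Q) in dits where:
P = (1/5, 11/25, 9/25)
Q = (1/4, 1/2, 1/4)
0.0132 dits

KL divergence: D_KL(P||Q) = Σ p(x) log(p(x)/q(x))

Computing term by term:
  x=0: 1/5 × log_10[(1/5)/(1/4)] = 1/5 × -0.0969 = -0.0194
  x=1: 11/25 × log_10[(11/25)/(1/2)] = 11/25 × -0.0555 = -0.0244
  x=2: 9/25 × log_10[(9/25)/(1/4)] = 9/25 × 0.1584 = 0.0570

D_KL(P||Q) = 0.0132 dits

Note: KL divergence is always non-negative and equals 0 iff P = Q.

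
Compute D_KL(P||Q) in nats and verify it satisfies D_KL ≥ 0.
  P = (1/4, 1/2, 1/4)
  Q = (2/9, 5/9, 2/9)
0.0062 nats

KL divergence satisfies the Gibbs inequality: D_KL(P||Q) ≥ 0 for all distributions P, Q.

D_KL(P||Q) = Σ p(x) log(p(x)/q(x))
Term by term:
  x=0: 1/4 × log_e[(1/4)/(2/9)] = 0.0294
  x=1: 1/2 × log_e[(1/2)/(5/9)] = -0.0527
  x=2: 1/4 × log_e[(1/4)/(2/9)] = 0.0294
D_KL(P||Q) = 0.0062 nats

D_KL(P||Q) = 0.0062 ≥ 0 ✓

This non-negativity is a fundamental property: relative entropy cannot be negative because it measures how different Q is from P.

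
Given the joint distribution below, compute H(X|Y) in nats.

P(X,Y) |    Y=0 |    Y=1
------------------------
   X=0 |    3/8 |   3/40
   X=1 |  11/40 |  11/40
0.6247 nats

Using the chain rule: H(X|Y) = H(X,Y) - H(Y)

First, compute H(X,Y) = 1.2721 nats

Marginal P(Y) = (13/20, 7/20)
H(Y) = 0.6474 nats

H(X|Y) = H(X,Y) - H(Y) = 1.2721 - 0.6474 = 0.6247 nats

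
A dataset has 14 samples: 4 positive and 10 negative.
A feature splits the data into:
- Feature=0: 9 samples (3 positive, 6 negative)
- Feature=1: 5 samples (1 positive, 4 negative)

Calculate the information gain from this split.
0.0150 bits

Information Gain = H(Y) - H(Y|Feature)

Before split:
P(positive) = 4/14 = 0.2857
H(Y) = 0.8631 bits

After split:
Feature=0: H = 0.9183 bits (weight = 9/14)
Feature=1: H = 0.7219 bits (weight = 5/14)
H(Y|Feature) = (9/14)×0.9183 + (5/14)×0.7219 = 0.8482 bits

Information Gain = 0.8631 - 0.8482 = 0.0150 bits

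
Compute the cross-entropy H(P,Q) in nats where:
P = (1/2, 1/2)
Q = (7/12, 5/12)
0.7072 nats

Cross-entropy: H(P,Q) = -Σ p(x) log q(x)

Alternatively: H(P,Q) = H(P) + D_KL(P||Q)
H(P) = 0.6931 nats
D_KL(P||Q) = 0.0141 nats

H(P,Q) = 0.6931 + 0.0141 = 0.7072 nats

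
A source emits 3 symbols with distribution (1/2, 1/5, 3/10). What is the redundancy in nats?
0.0690 nats

Redundancy measures how far a source is from maximum entropy:
R = H_max - H(X)

Maximum entropy for 3 symbols: H_max = log_e(3) = 1.0986 nats
Actual entropy: H(X) = 1.0297 nats
Redundancy: R = 1.0986 - 1.0297 = 0.0690 nats

This redundancy represents potential for compression: the source could be compressed by 0.0690 nats per symbol.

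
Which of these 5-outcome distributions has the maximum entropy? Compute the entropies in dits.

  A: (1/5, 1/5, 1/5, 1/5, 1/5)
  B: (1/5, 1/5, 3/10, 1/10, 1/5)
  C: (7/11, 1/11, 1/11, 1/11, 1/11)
A

For a discrete distribution over n outcomes, entropy is maximized by the uniform distribution.

Computing entropies:
H(A) = 0.6990 dits
H(B) = 0.6762 dits
H(C) = 0.5036 dits

The uniform distribution (where all probabilities equal 1/5) achieves the maximum entropy of log_10(5) = 0.6990 dits.

Distribution A has the highest entropy.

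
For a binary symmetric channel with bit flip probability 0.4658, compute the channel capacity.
0.0034 bits

For a binary symmetric channel (BSC) with error probability p:
Capacity C = 1 - H(p) bits per symbol

where H(p) = -p log₂(p) - (1-p) log₂(1-p) is the binary entropy function.

H(0.4658) = 0.9966 bits
C = 1 - 0.9966 = 0.0034 bits per symbol

This means we can reliably transmit up to 0.0034 bits of information per channel use.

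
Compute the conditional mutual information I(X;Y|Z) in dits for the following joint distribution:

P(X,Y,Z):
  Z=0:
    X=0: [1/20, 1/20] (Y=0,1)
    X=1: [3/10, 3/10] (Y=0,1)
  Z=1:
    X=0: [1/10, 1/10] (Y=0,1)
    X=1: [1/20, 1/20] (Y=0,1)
0.0000 dits

Conditional mutual information: I(X;Y|Z) = H(X|Z) + H(Y|Z) - H(X,Y|Z)

H(Z) = 0.2653
H(X,Z) = 0.4729 → H(X|Z) = 0.2076
H(Y,Z) = 0.5663 → H(Y|Z) = 0.3010
H(X,Y,Z) = 0.7739 → H(X,Y|Z) = 0.5086

I(X;Y|Z) = 0.2076 + 0.3010 - 0.5086 = 0.0000 dits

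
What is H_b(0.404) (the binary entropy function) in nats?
0.6746 nats

The binary entropy function is:
H(p) = -p log(p) - (1-p) log(1-p)

H(0.404) = -0.404 × log_e(0.404) - 0.596 × log_e(0.596)
H(0.404) = 0.6746 nats

Note: Binary entropy is maximized at p=0.5 (H=1 bit) and minimized at p=0 or p=1 (H=0).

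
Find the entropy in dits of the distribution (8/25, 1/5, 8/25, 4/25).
0.5838 dits

Shannon entropy is H(X) = -Σ p(x) log p(x).

For P = (8/25, 1/5, 8/25, 4/25):
H = -8/25 × log_10(8/25) -1/5 × log_10(1/5) -8/25 × log_10(8/25) -4/25 × log_10(4/25)
H = 0.5838 dits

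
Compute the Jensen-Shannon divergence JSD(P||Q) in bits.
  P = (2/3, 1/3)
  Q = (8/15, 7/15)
0.0134 bits

Jensen-Shannon divergence is:
JSD(P||Q) = 0.5 × D_KL(P||M) + 0.5 × D_KL(Q||M)
where M = 0.5 × (P + Q) is the mixture distribution.

M = 0.5 × (2/3, 1/3) + 0.5 × (8/15, 7/15) = (3/5, 2/5)

D_KL(P||M) = 0.0137 bits
D_KL(Q||M) = 0.0132 bits

JSD(P||Q) = 0.5 × 0.0137 + 0.5 × 0.0132 = 0.0134 bits

Unlike KL divergence, JSD is symmetric and bounded: 0 ≤ JSD ≤ log(2).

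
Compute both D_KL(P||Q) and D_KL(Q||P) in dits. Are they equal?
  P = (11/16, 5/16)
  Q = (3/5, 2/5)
D_KL(P||Q) = 0.0071, D_KL(Q||P) = 0.0074

KL divergence is not symmetric: D_KL(P||Q) ≠ D_KL(Q||P) in general.

D_KL(P||Q) = 0.0071 dits
D_KL(Q||P) = 0.0074 dits

No, they are not equal!

This asymmetry is why KL divergence is not a true distance metric.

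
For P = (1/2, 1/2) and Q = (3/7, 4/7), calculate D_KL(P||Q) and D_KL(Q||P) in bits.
D_KL(P||Q) = 0.0149, D_KL(Q||P) = 0.0148

KL divergence is not symmetric: D_KL(P||Q) ≠ D_KL(Q||P) in general.

D_KL(P||Q) = 0.0149 bits
D_KL(Q||P) = 0.0148 bits

No, they are not equal!

This asymmetry is why KL divergence is not a true distance metric.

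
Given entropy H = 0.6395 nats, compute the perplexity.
1.8955

Perplexity is e^H (or exp(H) for natural log).

H = 0.6395 nats
Perplexity = e^0.6395 = 1.8955

Interpretation: The model's uncertainty is equivalent to choosing uniformly among 1.9 options.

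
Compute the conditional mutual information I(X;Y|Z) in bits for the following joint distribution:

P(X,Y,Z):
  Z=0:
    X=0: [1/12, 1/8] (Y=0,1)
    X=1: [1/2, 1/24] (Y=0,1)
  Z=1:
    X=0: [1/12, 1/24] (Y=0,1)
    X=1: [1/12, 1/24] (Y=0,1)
0.1589 bits

Conditional mutual information: I(X;Y|Z) = H(X|Z) + H(Y|Z) - H(X,Y|Z)

H(Z) = 0.8113
H(X,Z) = 1.7006 → H(X|Z) = 0.8893
H(Y,Z) = 1.6140 → H(Y|Z) = 0.8027
H(X,Y,Z) = 2.3444 → H(X,Y|Z) = 1.5331

I(X;Y|Z) = 0.8893 + 0.8027 - 1.5331 = 0.1589 bits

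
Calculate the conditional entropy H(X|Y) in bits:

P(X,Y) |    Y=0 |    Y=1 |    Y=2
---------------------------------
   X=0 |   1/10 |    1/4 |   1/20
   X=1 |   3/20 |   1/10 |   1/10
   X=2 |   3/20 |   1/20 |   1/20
1.4440 bits

Using the chain rule: H(X|Y) = H(X,Y) - H(Y)

First, compute H(X,Y) = 2.9660 bits

Marginal P(Y) = (2/5, 2/5, 1/5)
H(Y) = 1.5219 bits

H(X|Y) = H(X,Y) - H(Y) = 2.9660 - 1.5219 = 1.4440 bits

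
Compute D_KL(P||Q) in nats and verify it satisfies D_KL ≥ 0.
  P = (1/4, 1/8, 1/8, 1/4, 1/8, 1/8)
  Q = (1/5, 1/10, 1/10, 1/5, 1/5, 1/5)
0.0499 nats

KL divergence satisfies the Gibbs inequality: D_KL(P||Q) ≥ 0 for all distributions P, Q.

D_KL(P||Q) = Σ p(x) log(p(x)/q(x))
Term by term:
  x=0: 1/4 × log_e[(1/4)/(1/5)] = 0.0558
  x=1: 1/8 × log_e[(1/8)/(1/10)] = 0.0279
  x=2: 1/8 × log_e[(1/8)/(1/10)] = 0.0279
  x=3: 1/4 × log_e[(1/4)/(1/5)] = 0.0558
  x=4: 1/8 × log_e[(1/8)/(1/5)] = -0.0588
  x=5: 1/8 × log_e[(1/8)/(1/5)] = -0.0588
D_KL(P||Q) = 0.0499 nats

D_KL(P||Q) = 0.0499 ≥ 0 ✓

This non-negativity is a fundamental property: relative entropy cannot be negative because it measures how different Q is from P.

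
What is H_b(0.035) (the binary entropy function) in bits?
0.2189 bits

The binary entropy function is:
H(p) = -p log(p) - (1-p) log(1-p)

H(0.035) = -0.035 × log_2(0.035) - 0.965 × log_2(0.965)
H(0.035) = 0.2189 bits

Note: Binary entropy is maximized at p=0.5 (H=1 bit) and minimized at p=0 or p=1 (H=0).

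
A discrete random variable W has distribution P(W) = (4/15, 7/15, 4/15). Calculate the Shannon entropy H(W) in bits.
1.5301 bits

Shannon entropy is H(X) = -Σ p(x) log p(x).

For P = (4/15, 7/15, 4/15):
H = -4/15 × log_2(4/15) -7/15 × log_2(7/15) -4/15 × log_2(4/15)
H = 1.5301 bits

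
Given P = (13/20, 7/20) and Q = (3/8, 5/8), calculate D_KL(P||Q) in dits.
0.0671 dits

KL divergence: D_KL(P||Q) = Σ p(x) log(p(x)/q(x))

Computing term by term:
  x=0: 13/20 × log_10[(13/20)/(3/8)] = 13/20 × 0.2389 = 0.1553
  x=1: 7/20 × log_10[(7/20)/(5/8)] = 7/20 × -0.2518 = -0.0881

D_KL(P||Q) = 0.0671 dits

Note: KL divergence is always non-negative and equals 0 iff P = Q.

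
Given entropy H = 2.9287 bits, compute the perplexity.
7.6142

Perplexity is 2^H (or exp(H) for natural log).

H = 2.9287 bits
Perplexity = 2^2.9287 = 7.6142

Interpretation: The model's uncertainty is equivalent to choosing uniformly among 7.6 options.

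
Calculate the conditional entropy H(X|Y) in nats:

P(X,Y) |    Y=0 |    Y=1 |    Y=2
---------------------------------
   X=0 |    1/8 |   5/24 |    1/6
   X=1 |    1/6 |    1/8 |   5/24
0.6773 nats

Using the chain rule: H(X|Y) = H(X,Y) - H(Y)

First, compute H(X,Y) = 1.7707 nats

Marginal P(Y) = (7/24, 1/3, 3/8)
H(Y) = 1.0934 nats

H(X|Y) = H(X,Y) - H(Y) = 1.7707 - 1.0934 = 0.6773 nats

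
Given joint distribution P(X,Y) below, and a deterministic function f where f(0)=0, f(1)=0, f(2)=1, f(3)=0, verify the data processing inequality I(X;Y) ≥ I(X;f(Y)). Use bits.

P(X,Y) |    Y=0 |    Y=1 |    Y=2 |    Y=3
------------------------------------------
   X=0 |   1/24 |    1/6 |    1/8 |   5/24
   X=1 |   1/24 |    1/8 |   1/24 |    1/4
I(X;Y) = 0.0335, I(X;f(Y)) = 0.0264, inequality holds: 0.0335 ≥ 0.0264

Data Processing Inequality: For any Markov chain X → Y → Z, we have I(X;Y) ≥ I(X;Z).

Here Z = f(Y) is a deterministic function of Y, forming X → Y → Z.

Original I(X;Y) = 0.0335 bits

After applying f:
P(X,Z) where Z=f(Y):
- P(X,Z=0) = P(X,Y=0) + P(X,Y=1) + P(X,Y=3)
- P(X,Z=1) = P(X,Y=2)

I(X;Z) = I(X;f(Y)) = 0.0264 bits

Verification: 0.0335 ≥ 0.0264 ✓

Information cannot be created by processing; the function f can only lose information about X.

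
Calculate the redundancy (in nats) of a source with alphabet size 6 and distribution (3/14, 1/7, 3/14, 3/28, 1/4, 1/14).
0.0792 nats

Redundancy measures how far a source is from maximum entropy:
R = H_max - H(X)

Maximum entropy for 6 symbols: H_max = log_e(6) = 1.7918 nats
Actual entropy: H(X) = 1.7126 nats
Redundancy: R = 1.7918 - 1.7126 = 0.0792 nats

This redundancy represents potential for compression: the source could be compressed by 0.0792 nats per symbol.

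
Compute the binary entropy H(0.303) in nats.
0.6134 nats

The binary entropy function is:
H(p) = -p log(p) - (1-p) log(1-p)

H(0.303) = -0.303 × log_e(0.303) - 0.697 × log_e(0.697)
H(0.303) = 0.6134 nats

Note: Binary entropy is maximized at p=0.5 (H=1 bit) and minimized at p=0 or p=1 (H=0).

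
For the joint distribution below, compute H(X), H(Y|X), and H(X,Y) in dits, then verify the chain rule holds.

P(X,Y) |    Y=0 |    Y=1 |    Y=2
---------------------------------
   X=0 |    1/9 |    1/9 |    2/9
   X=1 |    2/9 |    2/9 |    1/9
H(X,Y) = 0.7536, H(X) = 0.2983, H(Y|X) = 0.4552 (all in dits)

Chain rule: H(X,Y) = H(X) + H(Y|X)

Left side — joint entropy directly:
H(X,Y) = -Σ p(x,y) log p(x,y) = 0.7536 dits

Right side — compute H(Y|X) from the conditional distributions:
P(X) = (4/9, 5/9), so H(X) = 0.2983 dits
H(Y|X) = Σ_x P(X=x) · H(Y|X=x):
  P(Y|X=0) = (1/4, 1/4, 1/2), H(Y|X=0) = 0.4515, weight P(X=0) = 4/9
  P(Y|X=1) = (2/5, 2/5, 1/5), H(Y|X=1) = 0.4581, weight P(X=1) = 5/9
H(Y|X) = 0.4552 dits

H(X) + H(Y|X) = 0.2983 + 0.4552 = 0.7536 dits

Both sides equal 0.7536 dits. ✓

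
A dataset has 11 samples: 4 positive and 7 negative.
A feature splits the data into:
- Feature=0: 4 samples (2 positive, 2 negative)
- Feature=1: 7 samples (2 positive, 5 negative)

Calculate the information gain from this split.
0.0328 bits

Information Gain = H(Y) - H(Y|Feature)

Before split:
P(positive) = 4/11 = 0.3636
H(Y) = 0.9457 bits

After split:
Feature=0: H = 1.0000 bits (weight = 4/11)
Feature=1: H = 0.8631 bits (weight = 7/11)
H(Y|Feature) = (4/11)×1.0000 + (7/11)×0.8631 = 0.9129 bits

Information Gain = 0.9457 - 0.9129 = 0.0328 bits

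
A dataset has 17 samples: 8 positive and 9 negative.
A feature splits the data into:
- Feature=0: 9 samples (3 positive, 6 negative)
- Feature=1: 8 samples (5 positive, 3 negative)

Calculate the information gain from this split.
0.0622 bits

Information Gain = H(Y) - H(Y|Feature)

Before split:
P(positive) = 8/17 = 0.4706
H(Y) = 0.9975 bits

After split:
Feature=0: H = 0.9183 bits (weight = 9/17)
Feature=1: H = 0.9544 bits (weight = 8/17)
H(Y|Feature) = (9/17)×0.9183 + (8/17)×0.9544 = 0.9353 bits

Information Gain = 0.9975 - 0.9353 = 0.0622 bits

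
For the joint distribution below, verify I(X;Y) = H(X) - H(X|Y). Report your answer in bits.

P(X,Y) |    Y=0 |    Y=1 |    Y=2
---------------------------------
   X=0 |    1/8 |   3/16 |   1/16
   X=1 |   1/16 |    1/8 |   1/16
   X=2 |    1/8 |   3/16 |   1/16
I(X;Y) = 0.0079 bits

Mutual information has multiple equivalent forms:
- I(X;Y) = H(X) - H(X|Y)
- I(X;Y) = H(Y) - H(Y|X)
- I(X;Y) = H(X) + H(Y) - H(X,Y)

Computing all quantities:
H(X) = 1.5613, H(Y) = 1.4772, H(X,Y) = 3.0306
H(X|Y) = 1.5534, H(Y|X) = 1.4694

Verification:
H(X) - H(X|Y) = 1.5613 - 1.5534 = 0.0079
H(Y) - H(Y|X) = 1.4772 - 1.4694 = 0.0079
H(X) + H(Y) - H(X,Y) = 1.5613 + 1.4772 - 3.0306 = 0.0079

All forms give I(X;Y) = 0.0079 bits. ✓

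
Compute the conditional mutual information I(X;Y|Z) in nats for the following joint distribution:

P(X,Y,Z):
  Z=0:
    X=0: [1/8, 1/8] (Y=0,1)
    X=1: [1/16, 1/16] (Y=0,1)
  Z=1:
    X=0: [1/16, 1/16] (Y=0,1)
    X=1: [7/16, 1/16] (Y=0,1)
0.0377 nats

Conditional mutual information: I(X;Y|Z) = H(X|Z) + H(Y|Z) - H(X,Y|Z)

H(Z) = 0.6616
H(X,Z) = 1.2130 → H(X|Z) = 0.5514
H(Y,Z) = 1.2342 → H(Y|Z) = 0.5727
H(X,Y,Z) = 1.7480 → H(X,Y|Z) = 1.0864

I(X;Y|Z) = 0.5514 + 0.5727 - 1.0864 = 0.0377 nats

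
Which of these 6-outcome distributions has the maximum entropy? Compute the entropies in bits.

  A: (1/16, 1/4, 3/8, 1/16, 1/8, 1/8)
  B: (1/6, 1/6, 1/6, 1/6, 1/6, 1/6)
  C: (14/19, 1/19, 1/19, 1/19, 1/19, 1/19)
B

For a discrete distribution over n outcomes, entropy is maximized by the uniform distribution.

Computing entropies:
H(A) = 2.2806 bits
H(B) = 2.5850 bits
H(C) = 1.4425 bits

The uniform distribution (where all probabilities equal 1/6) achieves the maximum entropy of log_2(6) = 2.5850 bits.

Distribution B has the highest entropy.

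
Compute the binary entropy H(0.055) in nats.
0.2130 nats

The binary entropy function is:
H(p) = -p log(p) - (1-p) log(1-p)

H(0.055) = -0.055 × log_e(0.055) - 0.945 × log_e(0.945)
H(0.055) = 0.2130 nats

Note: Binary entropy is maximized at p=0.5 (H=1 bit) and minimized at p=0 or p=1 (H=0).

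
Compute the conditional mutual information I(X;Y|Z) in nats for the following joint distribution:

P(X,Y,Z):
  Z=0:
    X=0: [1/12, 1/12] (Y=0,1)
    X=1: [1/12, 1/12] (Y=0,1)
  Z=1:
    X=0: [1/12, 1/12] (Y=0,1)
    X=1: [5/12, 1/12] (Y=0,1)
0.0341 nats

Conditional mutual information: I(X;Y|Z) = H(X|Z) + H(Y|Z) - H(X,Y|Z)

H(Z) = 0.6365
H(X,Z) = 1.2425 → H(X|Z) = 0.6059
H(Y,Z) = 1.2425 → H(Y|Z) = 0.6059
H(X,Y,Z) = 1.8143 → H(X,Y|Z) = 1.1778

I(X;Y|Z) = 0.6059 + 0.6059 - 1.1778 = 0.0341 nats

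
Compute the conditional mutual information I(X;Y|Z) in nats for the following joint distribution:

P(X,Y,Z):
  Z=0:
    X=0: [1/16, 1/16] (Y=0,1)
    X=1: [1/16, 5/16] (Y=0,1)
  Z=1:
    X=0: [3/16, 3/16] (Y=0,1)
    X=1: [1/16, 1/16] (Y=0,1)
0.0256 nats

Conditional mutual information: I(X;Y|Z) = H(X|Z) + H(Y|Z) - H(X,Y|Z)

H(Z) = 0.6931
H(X,Z) = 1.2555 → H(X|Z) = 0.5623
H(Y,Z) = 1.3209 → H(Y|Z) = 0.6277
H(X,Y,Z) = 1.8577 → H(X,Y|Z) = 1.1645

I(X;Y|Z) = 0.5623 + 0.6277 - 1.1645 = 0.0256 nats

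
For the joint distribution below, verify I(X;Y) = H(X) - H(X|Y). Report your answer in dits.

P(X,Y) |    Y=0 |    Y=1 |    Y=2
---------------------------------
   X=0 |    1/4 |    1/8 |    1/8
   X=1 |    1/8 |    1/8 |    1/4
I(X;Y) = 0.0184 dits

Mutual information has multiple equivalent forms:
- I(X;Y) = H(X) - H(X|Y)
- I(X;Y) = H(Y) - H(Y|X)
- I(X;Y) = H(X) + H(Y) - H(X,Y)

Computing all quantities:
H(X) = 0.3010, H(Y) = 0.4700, H(X,Y) = 0.7526
H(X|Y) = 0.2826, H(Y|X) = 0.4515

Verification:
H(X) - H(X|Y) = 0.3010 - 0.2826 = 0.0184
H(Y) - H(Y|X) = 0.4700 - 0.4515 = 0.0184
H(X) + H(Y) - H(X,Y) = 0.3010 + 0.4700 - 0.7526 = 0.0184

All forms give I(X;Y) = 0.0184 dits. ✓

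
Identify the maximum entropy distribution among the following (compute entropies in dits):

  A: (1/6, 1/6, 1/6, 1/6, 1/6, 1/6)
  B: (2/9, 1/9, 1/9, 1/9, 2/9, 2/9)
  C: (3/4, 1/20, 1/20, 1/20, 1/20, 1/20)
A

For a discrete distribution over n outcomes, entropy is maximized by the uniform distribution.

Computing entropies:
H(A) = 0.7782 dits
H(B) = 0.7536 dits
H(C) = 0.4190 dits

The uniform distribution (where all probabilities equal 1/6) achieves the maximum entropy of log_10(6) = 0.7782 dits.

Distribution A has the highest entropy.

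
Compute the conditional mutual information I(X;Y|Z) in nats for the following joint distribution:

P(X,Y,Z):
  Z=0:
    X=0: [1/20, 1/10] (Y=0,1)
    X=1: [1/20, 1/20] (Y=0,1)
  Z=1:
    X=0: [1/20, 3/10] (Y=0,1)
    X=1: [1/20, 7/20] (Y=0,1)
0.0037 nats

Conditional mutual information: I(X;Y|Z) = H(X|Z) + H(Y|Z) - H(X,Y|Z)

H(Z) = 0.5623
H(X,Z) = 1.2488 → H(X|Z) = 0.6864
H(Y,Z) = 1.0251 → H(Y|Z) = 0.4628
H(X,Y,Z) = 1.7078 → H(X,Y|Z) = 1.1455

I(X;Y|Z) = 0.6864 + 0.4628 - 1.1455 = 0.0037 nats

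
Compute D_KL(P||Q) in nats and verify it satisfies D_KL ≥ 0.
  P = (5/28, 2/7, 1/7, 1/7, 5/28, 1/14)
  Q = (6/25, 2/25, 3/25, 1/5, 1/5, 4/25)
0.2099 nats

KL divergence satisfies the Gibbs inequality: D_KL(P||Q) ≥ 0 for all distributions P, Q.

D_KL(P||Q) = Σ p(x) log(p(x)/q(x))
Term by term:
  x=0: 5/28 × log_e[(5/28)/(6/25)] = -0.0528
  x=1: 2/7 × log_e[(2/7)/(2/25)] = 0.3637
  x=2: 1/7 × log_e[(1/7)/(3/25)] = 0.0249
  x=3: 1/7 × log_e[(1/7)/(1/5)] = -0.0481
  x=4: 5/28 × log_e[(5/28)/(1/5)] = -0.0202
  x=5: 1/14 × log_e[(1/14)/(4/25)] = -0.0576
D_KL(P||Q) = 0.2099 nats

D_KL(P||Q) = 0.2099 ≥ 0 ✓

This non-negativity is a fundamental property: relative entropy cannot be negative because it measures how different Q is from P.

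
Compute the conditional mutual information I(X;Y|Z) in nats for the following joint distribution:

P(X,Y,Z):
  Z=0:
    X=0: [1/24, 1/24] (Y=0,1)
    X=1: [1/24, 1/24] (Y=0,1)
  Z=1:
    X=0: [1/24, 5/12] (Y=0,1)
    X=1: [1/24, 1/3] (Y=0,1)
0.0005 nats

Conditional mutual information: I(X;Y|Z) = H(X|Z) + H(Y|Z) - H(X,Y|Z)

H(Z) = 0.4506
H(X,Z) = 1.1395 → H(X|Z) = 0.6890
H(Y,Z) = 0.8370 → H(Y|Z) = 0.3864
H(X,Y,Z) = 1.5255 → H(X,Y|Z) = 1.0749

I(X;Y|Z) = 0.6890 + 0.3864 - 1.0749 = 0.0005 nats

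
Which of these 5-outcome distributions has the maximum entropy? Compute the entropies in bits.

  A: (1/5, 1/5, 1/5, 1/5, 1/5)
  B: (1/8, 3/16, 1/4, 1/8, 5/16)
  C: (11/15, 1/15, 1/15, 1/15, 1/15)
A

For a discrete distribution over n outcomes, entropy is maximized by the uniform distribution.

Computing entropies:
H(A) = 2.3219 bits
H(B) = 2.2272 bits
H(C) = 1.3700 bits

The uniform distribution (where all probabilities equal 1/5) achieves the maximum entropy of log_2(5) = 2.3219 bits.

Distribution A has the highest entropy.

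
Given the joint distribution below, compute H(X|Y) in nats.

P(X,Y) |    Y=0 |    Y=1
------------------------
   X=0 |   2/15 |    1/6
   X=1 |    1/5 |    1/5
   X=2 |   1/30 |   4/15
1.0197 nats

Using the chain rule: H(X|Y) = H(X,Y) - H(Y)

First, compute H(X,Y) = 1.6769 nats

Marginal P(Y) = (11/30, 19/30)
H(Y) = 0.6572 nats

H(X|Y) = H(X,Y) - H(Y) = 1.6769 - 0.6572 = 1.0197 nats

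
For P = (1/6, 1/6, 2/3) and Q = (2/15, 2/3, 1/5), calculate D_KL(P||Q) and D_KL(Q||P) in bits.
D_KL(P||Q) = 0.8783, D_KL(Q||P) = 0.9430

KL divergence is not symmetric: D_KL(P||Q) ≠ D_KL(Q||P) in general.

D_KL(P||Q) = 0.8783 bits
D_KL(Q||P) = 0.9430 bits

No, they are not equal!

This asymmetry is why KL divergence is not a true distance metric.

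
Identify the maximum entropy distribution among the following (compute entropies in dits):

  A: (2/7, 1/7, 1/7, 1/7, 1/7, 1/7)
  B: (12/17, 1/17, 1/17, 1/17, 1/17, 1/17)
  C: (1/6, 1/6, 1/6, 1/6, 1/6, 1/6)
C

For a discrete distribution over n outcomes, entropy is maximized by the uniform distribution.

Computing entropies:
H(A) = 0.7591 dits
H(B) = 0.4687 dits
H(C) = 0.7782 dits

The uniform distribution (where all probabilities equal 1/6) achieves the maximum entropy of log_10(6) = 0.7782 dits.

Distribution C has the highest entropy.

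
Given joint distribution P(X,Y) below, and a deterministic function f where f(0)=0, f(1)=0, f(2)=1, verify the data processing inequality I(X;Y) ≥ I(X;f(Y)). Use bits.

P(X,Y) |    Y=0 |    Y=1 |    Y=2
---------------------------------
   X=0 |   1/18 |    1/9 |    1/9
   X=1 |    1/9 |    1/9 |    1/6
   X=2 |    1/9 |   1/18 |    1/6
I(X;Y) = 0.0321, I(X;f(Y)) = 0.0049, inequality holds: 0.0321 ≥ 0.0049

Data Processing Inequality: For any Markov chain X → Y → Z, we have I(X;Y) ≥ I(X;Z).

Here Z = f(Y) is a deterministic function of Y, forming X → Y → Z.

Original I(X;Y) = 0.0321 bits

After applying f:
P(X,Z) where Z=f(Y):
- P(X,Z=0) = P(X,Y=0) + P(X,Y=1)
- P(X,Z=1) = P(X,Y=2)

I(X;Z) = I(X;f(Y)) = 0.0049 bits

Verification: 0.0321 ≥ 0.0049 ✓

Information cannot be created by processing; the function f can only lose information about X.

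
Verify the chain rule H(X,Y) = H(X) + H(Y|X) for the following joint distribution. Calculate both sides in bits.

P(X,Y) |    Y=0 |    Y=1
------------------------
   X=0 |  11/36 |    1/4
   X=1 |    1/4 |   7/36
H(X,Y) = 1.9820, H(X) = 0.9911, H(Y|X) = 0.9910 (all in bits)

Chain rule: H(X,Y) = H(X) + H(Y|X)

Left side — joint entropy directly:
H(X,Y) = -Σ p(x,y) log p(x,y) = 1.9820 bits

Right side — compute H(Y|X) from the conditional distributions:
P(X) = (5/9, 4/9), so H(X) = 0.9911 bits
H(Y|X) = Σ_x P(X=x) · H(Y|X=x):
  P(Y|X=0) = (11/20, 9/20), H(Y|X=0) = 0.9928, weight P(X=0) = 5/9
  P(Y|X=1) = (9/16, 7/16), H(Y|X=1) = 0.9887, weight P(X=1) = 4/9
H(Y|X) = 0.9910 bits

H(X) + H(Y|X) = 0.9911 + 0.9910 = 1.9820 bits

Both sides equal 1.9820 bits. ✓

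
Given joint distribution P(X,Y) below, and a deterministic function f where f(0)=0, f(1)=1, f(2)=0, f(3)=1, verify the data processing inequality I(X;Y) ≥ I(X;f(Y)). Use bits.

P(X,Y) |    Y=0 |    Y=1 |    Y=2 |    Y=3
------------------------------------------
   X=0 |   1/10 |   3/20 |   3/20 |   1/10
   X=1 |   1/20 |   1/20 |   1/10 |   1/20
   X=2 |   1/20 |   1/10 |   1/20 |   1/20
I(X;Y) = 0.0245, I(X;f(Y)) = 0.0145, inequality holds: 0.0245 ≥ 0.0145

Data Processing Inequality: For any Markov chain X → Y → Z, we have I(X;Y) ≥ I(X;Z).

Here Z = f(Y) is a deterministic function of Y, forming X → Y → Z.

Original I(X;Y) = 0.0245 bits

After applying f:
P(X,Z) where Z=f(Y):
- P(X,Z=0) = P(X,Y=0) + P(X,Y=2)
- P(X,Z=1) = P(X,Y=1) + P(X,Y=3)

I(X;Z) = I(X;f(Y)) = 0.0145 bits

Verification: 0.0245 ≥ 0.0145 ✓

Information cannot be created by processing; the function f can only lose information about X.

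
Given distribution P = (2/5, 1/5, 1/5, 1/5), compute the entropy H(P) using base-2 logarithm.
1.9219 bits

Shannon entropy is H(X) = -Σ p(x) log p(x).

For P = (2/5, 1/5, 1/5, 1/5):
H = -2/5 × log_2(2/5) -1/5 × log_2(1/5) -1/5 × log_2(1/5) -1/5 × log_2(1/5)
H = 1.9219 bits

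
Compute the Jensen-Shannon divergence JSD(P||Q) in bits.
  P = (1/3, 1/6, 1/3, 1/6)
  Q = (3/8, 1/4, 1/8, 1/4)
0.0484 bits

Jensen-Shannon divergence is:
JSD(P||Q) = 0.5 × D_KL(P||M) + 0.5 × D_KL(Q||M)
where M = 0.5 × (P + Q) is the mixture distribution.

M = 0.5 × (1/3, 1/6, 1/3, 1/6) + 0.5 × (3/8, 1/4, 1/8, 1/4) = (0.354167, 5/24, 0.229167, 5/24)

D_KL(P||M) = 0.0437 bits
D_KL(Q||M) = 0.0531 bits

JSD(P||Q) = 0.5 × 0.0437 + 0.5 × 0.0531 = 0.0484 bits

Unlike KL divergence, JSD is symmetric and bounded: 0 ≤ JSD ≤ log(2).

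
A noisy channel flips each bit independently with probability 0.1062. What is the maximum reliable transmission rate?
0.5117 bits

For a binary symmetric channel (BSC) with error probability p:
Capacity C = 1 - H(p) bits per symbol

where H(p) = -p log₂(p) - (1-p) log₂(1-p) is the binary entropy function.

H(0.1062) = 0.4883 bits
C = 1 - 0.4883 = 0.5117 bits per symbol

This means we can reliably transmit up to 0.5117 bits of information per channel use.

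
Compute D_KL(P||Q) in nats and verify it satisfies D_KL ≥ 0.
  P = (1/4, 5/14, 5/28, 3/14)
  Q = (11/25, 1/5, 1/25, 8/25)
0.2470 nats

KL divergence satisfies the Gibbs inequality: D_KL(P||Q) ≥ 0 for all distributions P, Q.

D_KL(P||Q) = Σ p(x) log(p(x)/q(x))
Term by term:
  x=0: 1/4 × log_e[(1/4)/(11/25)] = -0.1413
  x=1: 5/14 × log_e[(5/14)/(1/5)] = 0.2071
  x=2: 5/28 × log_e[(5/28)/(1/25)] = 0.2672
  x=3: 3/14 × log_e[(3/14)/(8/25)] = -0.0859
D_KL(P||Q) = 0.2470 nats

D_KL(P||Q) = 0.2470 ≥ 0 ✓

This non-negativity is a fundamental property: relative entropy cannot be negative because it measures how different Q is from P.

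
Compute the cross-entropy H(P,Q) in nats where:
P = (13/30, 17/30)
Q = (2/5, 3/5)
0.6865 nats

Cross-entropy: H(P,Q) = -Σ p(x) log q(x)

Alternatively: H(P,Q) = H(P) + D_KL(P||Q)
H(P) = 0.6842 nats
D_KL(P||Q) = 0.0023 nats

H(P,Q) = 0.6842 + 0.0023 = 0.6865 nats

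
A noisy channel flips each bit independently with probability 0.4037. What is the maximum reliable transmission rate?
0.0269 bits

For a binary symmetric channel (BSC) with error probability p:
Capacity C = 1 - H(p) bits per symbol

where H(p) = -p log₂(p) - (1-p) log₂(1-p) is the binary entropy function.

H(0.4037) = 0.9731 bits
C = 1 - 0.9731 = 0.0269 bits per symbol

This means we can reliably transmit up to 0.0269 bits of information per channel use.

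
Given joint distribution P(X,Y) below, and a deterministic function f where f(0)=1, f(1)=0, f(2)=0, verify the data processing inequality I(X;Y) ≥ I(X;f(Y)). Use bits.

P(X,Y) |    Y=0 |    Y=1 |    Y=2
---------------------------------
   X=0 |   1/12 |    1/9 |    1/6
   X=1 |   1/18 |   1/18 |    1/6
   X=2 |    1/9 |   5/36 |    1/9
I(X;Y) = 0.0413, I(X;f(Y)) = 0.0077, inequality holds: 0.0413 ≥ 0.0077

Data Processing Inequality: For any Markov chain X → Y → Z, we have I(X;Y) ≥ I(X;Z).

Here Z = f(Y) is a deterministic function of Y, forming X → Y → Z.

Original I(X;Y) = 0.0413 bits

After applying f:
P(X,Z) where Z=f(Y):
- P(X,Z=0) = P(X,Y=1) + P(X,Y=2)
- P(X,Z=1) = P(X,Y=0)

I(X;Z) = I(X;f(Y)) = 0.0077 bits

Verification: 0.0413 ≥ 0.0077 ✓

Information cannot be created by processing; the function f can only lose information about X.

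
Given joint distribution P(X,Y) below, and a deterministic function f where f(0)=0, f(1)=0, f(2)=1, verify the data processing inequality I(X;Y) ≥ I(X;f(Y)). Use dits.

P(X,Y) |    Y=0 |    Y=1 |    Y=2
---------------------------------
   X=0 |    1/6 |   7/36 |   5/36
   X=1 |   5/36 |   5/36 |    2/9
I(X;Y) = 0.0068, I(X;f(Y)) = 0.0066, inequality holds: 0.0068 ≥ 0.0066

Data Processing Inequality: For any Markov chain X → Y → Z, we have I(X;Y) ≥ I(X;Z).

Here Z = f(Y) is a deterministic function of Y, forming X → Y → Z.

Original I(X;Y) = 0.0068 dits

After applying f:
P(X,Z) where Z=f(Y):
- P(X,Z=0) = P(X,Y=0) + P(X,Y=1)
- P(X,Z=1) = P(X,Y=2)

I(X;Z) = I(X;f(Y)) = 0.0066 dits

Verification: 0.0068 ≥ 0.0066 ✓

Information cannot be created by processing; the function f can only lose information about X.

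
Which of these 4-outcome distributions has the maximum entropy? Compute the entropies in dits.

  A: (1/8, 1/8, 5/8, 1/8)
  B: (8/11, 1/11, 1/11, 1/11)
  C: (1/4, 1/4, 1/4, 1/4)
C

For a discrete distribution over n outcomes, entropy is maximized by the uniform distribution.

Computing entropies:
H(A) = 0.4662 dits
H(B) = 0.3846 dits
H(C) = 0.6021 dits

The uniform distribution (where all probabilities equal 1/4) achieves the maximum entropy of log_10(4) = 0.6021 dits.

Distribution C has the highest entropy.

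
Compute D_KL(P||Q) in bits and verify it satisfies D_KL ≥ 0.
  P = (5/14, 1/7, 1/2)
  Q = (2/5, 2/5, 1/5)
0.3904 bits

KL divergence satisfies the Gibbs inequality: D_KL(P||Q) ≥ 0 for all distributions P, Q.

D_KL(P||Q) = Σ p(x) log(p(x)/q(x))
Term by term:
  x=0: 5/14 × log_2[(5/14)/(2/5)] = -0.0584
  x=1: 1/7 × log_2[(1/7)/(2/5)] = -0.2122
  x=2: 1/2 × log_2[(1/2)/(1/5)] = 0.6610
D_KL(P||Q) = 0.3904 bits

D_KL(P||Q) = 0.3904 ≥ 0 ✓

This non-negativity is a fundamental property: relative entropy cannot be negative because it measures how different Q is from P.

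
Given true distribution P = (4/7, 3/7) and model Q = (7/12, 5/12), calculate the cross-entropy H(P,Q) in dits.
0.2967 dits

Cross-entropy: H(P,Q) = -Σ p(x) log q(x)

Alternatively: H(P,Q) = H(P) + D_KL(P||Q)
H(P) = 0.2966 dits
D_KL(P||Q) = 0.0001 dits

H(P,Q) = 0.2966 + 0.0001 = 0.2967 dits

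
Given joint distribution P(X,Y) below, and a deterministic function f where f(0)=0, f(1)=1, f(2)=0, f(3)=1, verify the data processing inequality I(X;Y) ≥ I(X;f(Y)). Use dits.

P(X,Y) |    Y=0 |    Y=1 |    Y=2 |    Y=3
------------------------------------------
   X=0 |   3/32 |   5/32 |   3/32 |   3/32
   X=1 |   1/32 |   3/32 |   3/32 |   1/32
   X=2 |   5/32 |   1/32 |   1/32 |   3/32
I(X;Y) = 0.0458, I(X;f(Y)) = 0.0047, inequality holds: 0.0458 ≥ 0.0047

Data Processing Inequality: For any Markov chain X → Y → Z, we have I(X;Y) ≥ I(X;Z).

Here Z = f(Y) is a deterministic function of Y, forming X → Y → Z.

Original I(X;Y) = 0.0458 dits

After applying f:
P(X,Z) where Z=f(Y):
- P(X,Z=0) = P(X,Y=0) + P(X,Y=2)
- P(X,Z=1) = P(X,Y=1) + P(X,Y=3)

I(X;Z) = I(X;f(Y)) = 0.0047 dits

Verification: 0.0458 ≥ 0.0047 ✓

Information cannot be created by processing; the function f can only lose information about X.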